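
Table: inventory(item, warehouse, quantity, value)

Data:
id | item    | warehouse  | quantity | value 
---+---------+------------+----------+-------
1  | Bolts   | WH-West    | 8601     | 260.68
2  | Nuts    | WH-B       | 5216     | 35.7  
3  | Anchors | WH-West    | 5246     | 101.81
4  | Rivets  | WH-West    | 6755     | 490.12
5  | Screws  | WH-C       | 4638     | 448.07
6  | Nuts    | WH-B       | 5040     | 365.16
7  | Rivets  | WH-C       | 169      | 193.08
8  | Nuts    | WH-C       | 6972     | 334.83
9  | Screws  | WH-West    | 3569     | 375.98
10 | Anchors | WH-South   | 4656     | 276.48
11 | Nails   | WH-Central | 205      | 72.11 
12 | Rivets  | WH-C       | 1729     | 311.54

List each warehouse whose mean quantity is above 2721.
SELECT warehouse, AVG(quantity)
FROM inventory
GROUP BY warehouse
HAVING AVG(quantity) > 2721

Result:
  WH-B: avg=5128.00
  WH-C: avg=3377.00
  WH-South: avg=4656.00
  WH-West: avg=6042.75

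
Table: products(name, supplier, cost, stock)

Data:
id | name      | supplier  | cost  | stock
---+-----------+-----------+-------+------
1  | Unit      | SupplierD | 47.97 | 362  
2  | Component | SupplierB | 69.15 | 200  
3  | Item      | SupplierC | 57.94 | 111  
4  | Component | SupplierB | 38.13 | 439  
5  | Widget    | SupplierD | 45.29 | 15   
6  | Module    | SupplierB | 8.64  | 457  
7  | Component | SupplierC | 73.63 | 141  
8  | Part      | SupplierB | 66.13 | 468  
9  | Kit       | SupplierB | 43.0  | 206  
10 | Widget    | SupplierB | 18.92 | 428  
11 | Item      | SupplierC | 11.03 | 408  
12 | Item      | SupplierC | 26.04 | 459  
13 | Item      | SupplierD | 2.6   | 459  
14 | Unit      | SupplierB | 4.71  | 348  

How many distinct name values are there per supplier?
SELECT supplier, COUNT(DISTINCT name)
FROM products
GROUP BY supplier

Result:
  SupplierB: 6 distinct
  SupplierC: 2 distinct
  SupplierD: 3 distinct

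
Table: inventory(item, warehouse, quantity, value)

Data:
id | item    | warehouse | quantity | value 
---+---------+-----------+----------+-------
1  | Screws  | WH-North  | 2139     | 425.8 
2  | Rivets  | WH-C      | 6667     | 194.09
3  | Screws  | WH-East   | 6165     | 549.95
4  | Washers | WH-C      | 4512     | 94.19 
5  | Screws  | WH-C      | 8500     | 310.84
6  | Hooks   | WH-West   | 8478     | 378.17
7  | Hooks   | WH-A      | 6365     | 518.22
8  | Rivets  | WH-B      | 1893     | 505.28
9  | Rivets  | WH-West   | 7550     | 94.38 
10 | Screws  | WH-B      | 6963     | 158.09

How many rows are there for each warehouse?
SELECT warehouse, COUNT(*) as count
FROM inventory
GROUP BY warehouse

Result:
  WH-A: 1
  WH-B: 2
  WH-C: 3
  WH-East: 1
  WH-North: 1
  WH-West: 2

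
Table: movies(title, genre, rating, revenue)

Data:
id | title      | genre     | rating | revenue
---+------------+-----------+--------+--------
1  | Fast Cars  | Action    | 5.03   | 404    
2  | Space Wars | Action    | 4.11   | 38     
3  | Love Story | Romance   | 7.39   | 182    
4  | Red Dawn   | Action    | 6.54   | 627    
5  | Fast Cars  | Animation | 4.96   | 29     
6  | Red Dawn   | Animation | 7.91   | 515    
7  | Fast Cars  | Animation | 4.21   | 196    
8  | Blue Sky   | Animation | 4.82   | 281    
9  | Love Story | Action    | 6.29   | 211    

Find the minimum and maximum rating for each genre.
SELECT genre, MIN(rating), MAX(rating)
FROM movies
GROUP BY genre

Result:
  Action: min=4.11, max=6.54
  Animation: min=4.21, max=7.91
  Romance: min=7.39, max=7.39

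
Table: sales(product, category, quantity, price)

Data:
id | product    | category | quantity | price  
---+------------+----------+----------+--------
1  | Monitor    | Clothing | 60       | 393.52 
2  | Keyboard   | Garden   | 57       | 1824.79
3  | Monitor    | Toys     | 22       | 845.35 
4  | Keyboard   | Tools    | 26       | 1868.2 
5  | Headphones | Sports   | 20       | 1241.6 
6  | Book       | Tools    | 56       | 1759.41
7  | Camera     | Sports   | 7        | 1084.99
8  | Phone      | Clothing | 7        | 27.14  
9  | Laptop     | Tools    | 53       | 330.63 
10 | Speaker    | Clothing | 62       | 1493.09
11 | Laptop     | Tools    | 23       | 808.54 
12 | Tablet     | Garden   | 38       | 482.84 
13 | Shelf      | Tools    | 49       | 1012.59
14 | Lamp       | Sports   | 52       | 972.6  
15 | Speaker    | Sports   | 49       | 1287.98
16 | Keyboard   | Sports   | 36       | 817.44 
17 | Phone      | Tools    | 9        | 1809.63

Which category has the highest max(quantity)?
SELECT category, MAX(quantity) as val
FROM sales
GROUP BY category
ORDER BY val DESC
LIMIT 1

Result: Clothing with max(quantity) = 62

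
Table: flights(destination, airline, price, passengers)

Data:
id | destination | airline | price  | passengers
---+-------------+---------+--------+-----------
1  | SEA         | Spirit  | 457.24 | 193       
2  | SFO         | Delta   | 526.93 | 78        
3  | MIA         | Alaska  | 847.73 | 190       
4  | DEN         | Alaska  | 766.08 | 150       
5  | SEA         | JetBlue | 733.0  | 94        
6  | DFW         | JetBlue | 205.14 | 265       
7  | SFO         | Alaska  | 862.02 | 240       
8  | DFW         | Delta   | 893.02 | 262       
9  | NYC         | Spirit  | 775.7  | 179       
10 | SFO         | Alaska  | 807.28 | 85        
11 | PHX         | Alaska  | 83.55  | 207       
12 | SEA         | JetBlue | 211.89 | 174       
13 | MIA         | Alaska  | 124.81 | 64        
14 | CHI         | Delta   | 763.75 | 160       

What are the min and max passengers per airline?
SELECT airline, MIN(passengers), MAX(passengers)
FROM flights
GROUP BY airline

Result:
  Alaska: min=64, max=240
  Delta: min=78, max=262
  JetBlue: min=94, max=265
  Spirit: min=179, max=193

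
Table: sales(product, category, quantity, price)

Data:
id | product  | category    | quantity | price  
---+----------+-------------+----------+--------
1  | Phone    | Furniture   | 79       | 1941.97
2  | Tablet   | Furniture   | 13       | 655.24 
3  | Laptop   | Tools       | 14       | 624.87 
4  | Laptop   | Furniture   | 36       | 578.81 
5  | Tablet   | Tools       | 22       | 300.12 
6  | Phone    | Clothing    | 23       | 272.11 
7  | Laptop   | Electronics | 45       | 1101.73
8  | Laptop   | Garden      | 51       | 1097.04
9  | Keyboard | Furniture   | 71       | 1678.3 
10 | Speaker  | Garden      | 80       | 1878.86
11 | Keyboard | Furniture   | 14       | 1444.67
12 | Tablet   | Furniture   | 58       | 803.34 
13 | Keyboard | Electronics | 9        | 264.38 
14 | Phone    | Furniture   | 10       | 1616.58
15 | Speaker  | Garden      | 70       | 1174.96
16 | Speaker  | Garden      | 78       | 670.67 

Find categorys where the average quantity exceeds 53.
SELECT category, AVG(quantity)
FROM sales
GROUP BY category
HAVING AVG(quantity) > 53

Result:
  Garden: avg=69.75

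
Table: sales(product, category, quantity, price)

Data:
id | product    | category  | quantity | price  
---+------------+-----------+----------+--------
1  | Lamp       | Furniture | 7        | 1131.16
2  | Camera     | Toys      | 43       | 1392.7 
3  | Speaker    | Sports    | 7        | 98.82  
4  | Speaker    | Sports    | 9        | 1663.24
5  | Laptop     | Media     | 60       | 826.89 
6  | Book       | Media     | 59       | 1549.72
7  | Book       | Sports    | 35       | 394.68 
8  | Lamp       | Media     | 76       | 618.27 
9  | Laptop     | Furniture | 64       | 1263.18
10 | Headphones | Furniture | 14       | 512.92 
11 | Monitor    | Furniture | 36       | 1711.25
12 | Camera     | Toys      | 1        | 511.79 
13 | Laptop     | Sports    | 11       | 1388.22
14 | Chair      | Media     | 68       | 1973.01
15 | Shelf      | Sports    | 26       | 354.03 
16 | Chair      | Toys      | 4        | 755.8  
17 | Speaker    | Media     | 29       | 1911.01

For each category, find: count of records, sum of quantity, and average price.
SELECT category,
       COUNT(*) as cnt,
       SUM(quantity) as total_quantity,
       AVG(price) as avg_price
FROM sales
GROUP BY category

Result:
  Furniture: 4 records, 121 total quantity, 1154.63 avg price
  Media: 5 records, 292 total quantity, 1375.78 avg price
  Sports: 5 records, 88 total quantity, 779.80 avg price
  Toys: 3 records, 48 total quantity, 886.76 avg price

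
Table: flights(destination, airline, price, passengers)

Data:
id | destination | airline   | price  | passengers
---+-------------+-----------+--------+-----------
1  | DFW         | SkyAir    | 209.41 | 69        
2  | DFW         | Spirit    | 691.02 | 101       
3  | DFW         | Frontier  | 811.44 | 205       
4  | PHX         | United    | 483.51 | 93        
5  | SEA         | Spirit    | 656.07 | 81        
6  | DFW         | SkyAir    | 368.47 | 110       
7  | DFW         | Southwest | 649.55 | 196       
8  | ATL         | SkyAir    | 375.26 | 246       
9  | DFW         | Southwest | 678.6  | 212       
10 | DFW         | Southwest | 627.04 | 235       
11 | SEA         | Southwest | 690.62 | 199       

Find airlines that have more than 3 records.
SELECT airline, COUNT(*) as cnt
FROM flights
GROUP BY airline
HAVING COUNT(*) > 3

Result:
  Southwest: 4

Note: HAVING filters groups after aggregation, WHERE filters rows before.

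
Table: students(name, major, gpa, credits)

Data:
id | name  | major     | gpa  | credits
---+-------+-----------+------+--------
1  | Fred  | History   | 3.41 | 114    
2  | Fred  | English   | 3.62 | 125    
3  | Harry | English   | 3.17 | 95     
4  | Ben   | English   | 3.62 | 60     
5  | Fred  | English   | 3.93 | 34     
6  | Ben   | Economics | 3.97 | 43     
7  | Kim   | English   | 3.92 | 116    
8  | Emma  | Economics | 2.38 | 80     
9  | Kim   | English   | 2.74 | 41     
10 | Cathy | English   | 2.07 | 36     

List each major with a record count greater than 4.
SELECT major, COUNT(*) as cnt
FROM students
GROUP BY major
HAVING COUNT(*) > 4

Result:
  English: 7

Note: HAVING filters groups after aggregation, WHERE filters rows before.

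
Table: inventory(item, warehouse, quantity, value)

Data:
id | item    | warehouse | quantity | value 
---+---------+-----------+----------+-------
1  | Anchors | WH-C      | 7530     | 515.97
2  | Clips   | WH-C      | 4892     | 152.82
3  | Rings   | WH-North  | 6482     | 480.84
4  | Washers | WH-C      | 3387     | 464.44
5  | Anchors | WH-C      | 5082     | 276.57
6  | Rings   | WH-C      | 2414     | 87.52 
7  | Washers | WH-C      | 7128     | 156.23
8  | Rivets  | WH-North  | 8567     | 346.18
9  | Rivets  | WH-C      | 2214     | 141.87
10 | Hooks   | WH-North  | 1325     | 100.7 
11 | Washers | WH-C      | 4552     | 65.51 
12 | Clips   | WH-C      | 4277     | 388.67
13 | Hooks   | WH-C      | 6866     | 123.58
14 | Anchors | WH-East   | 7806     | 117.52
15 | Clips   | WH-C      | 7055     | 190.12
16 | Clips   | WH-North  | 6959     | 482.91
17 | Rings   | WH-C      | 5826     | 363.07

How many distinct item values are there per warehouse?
SELECT warehouse, COUNT(DISTINCT item)
FROM inventory
GROUP BY warehouse

Result:
  WH-C: 6 distinct
  WH-East: 1 distinct
  WH-North: 4 distinct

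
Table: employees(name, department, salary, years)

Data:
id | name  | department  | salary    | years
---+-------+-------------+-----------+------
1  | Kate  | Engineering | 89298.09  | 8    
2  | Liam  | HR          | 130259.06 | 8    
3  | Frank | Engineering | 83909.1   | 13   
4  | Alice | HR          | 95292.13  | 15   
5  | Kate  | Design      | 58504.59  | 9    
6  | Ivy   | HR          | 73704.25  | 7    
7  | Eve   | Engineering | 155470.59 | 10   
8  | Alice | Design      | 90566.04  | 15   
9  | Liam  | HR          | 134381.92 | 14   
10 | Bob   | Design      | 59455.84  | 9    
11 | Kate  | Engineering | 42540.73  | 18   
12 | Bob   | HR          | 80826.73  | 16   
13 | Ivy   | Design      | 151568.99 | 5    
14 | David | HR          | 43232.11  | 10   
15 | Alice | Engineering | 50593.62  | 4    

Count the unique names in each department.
SELECT department, COUNT(DISTINCT name)
FROM employees
GROUP BY department

Result:
  Design: 4 distinct
  Engineering: 4 distinct
  HR: 5 distinct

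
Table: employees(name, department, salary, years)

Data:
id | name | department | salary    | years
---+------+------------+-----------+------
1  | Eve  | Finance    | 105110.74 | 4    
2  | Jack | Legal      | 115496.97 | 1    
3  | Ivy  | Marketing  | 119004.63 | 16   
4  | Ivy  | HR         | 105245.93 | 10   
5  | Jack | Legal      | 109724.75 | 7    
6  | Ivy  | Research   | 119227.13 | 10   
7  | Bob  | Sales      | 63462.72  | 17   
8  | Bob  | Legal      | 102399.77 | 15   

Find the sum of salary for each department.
SELECT department, SUM(salary) as result
FROM employees
GROUP BY department

Result:
  Finance: 105110.74
  HR: 105245.93
  Legal: 327621.49
  Marketing: 119004.63
  Research: 119227.13
  Sales: 63462.72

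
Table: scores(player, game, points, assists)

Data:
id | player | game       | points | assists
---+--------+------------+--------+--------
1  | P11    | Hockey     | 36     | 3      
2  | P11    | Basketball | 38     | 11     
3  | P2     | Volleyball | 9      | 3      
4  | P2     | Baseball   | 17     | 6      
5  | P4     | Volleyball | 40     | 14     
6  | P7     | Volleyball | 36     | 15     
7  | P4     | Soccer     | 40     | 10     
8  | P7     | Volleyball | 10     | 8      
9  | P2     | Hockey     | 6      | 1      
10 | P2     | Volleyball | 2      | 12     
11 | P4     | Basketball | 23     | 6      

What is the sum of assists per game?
SELECT game, SUM(assists) as result
FROM scores
GROUP BY game

Result:
  Baseball: 6
  Basketball: 17
  Hockey: 4
  Soccer: 10
  Volleyball: 52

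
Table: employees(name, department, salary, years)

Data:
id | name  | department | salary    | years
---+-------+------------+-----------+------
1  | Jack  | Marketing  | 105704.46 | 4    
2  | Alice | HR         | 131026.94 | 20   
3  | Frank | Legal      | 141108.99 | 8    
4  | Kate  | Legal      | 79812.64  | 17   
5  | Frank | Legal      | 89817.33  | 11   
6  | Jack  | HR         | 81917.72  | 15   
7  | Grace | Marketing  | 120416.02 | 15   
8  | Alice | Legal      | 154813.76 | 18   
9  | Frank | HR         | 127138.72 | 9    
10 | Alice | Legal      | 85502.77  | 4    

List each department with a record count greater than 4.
SELECT department, COUNT(*) as cnt
FROM employees
GROUP BY department
HAVING COUNT(*) > 4

Result:
  Legal: 5

Note: HAVING filters groups after aggregation, WHERE filters rows before.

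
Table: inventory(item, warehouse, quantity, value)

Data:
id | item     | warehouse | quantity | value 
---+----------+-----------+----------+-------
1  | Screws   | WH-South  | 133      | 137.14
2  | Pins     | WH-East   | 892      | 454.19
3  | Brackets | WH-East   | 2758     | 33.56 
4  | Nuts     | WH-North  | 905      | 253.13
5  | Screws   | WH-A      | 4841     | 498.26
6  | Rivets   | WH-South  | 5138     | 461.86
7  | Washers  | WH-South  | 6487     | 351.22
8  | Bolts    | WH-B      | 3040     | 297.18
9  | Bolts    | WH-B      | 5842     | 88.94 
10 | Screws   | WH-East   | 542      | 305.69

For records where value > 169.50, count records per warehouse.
SELECT warehouse, COUNT(*)
FROM inventory
WHERE value > 169.50
GROUP BY warehouse

Note: WHERE filters rows before grouping.

Result:
  WH-A: 1
  WH-B: 1
  WH-East: 2
  WH-North: 1
  WH-South: 2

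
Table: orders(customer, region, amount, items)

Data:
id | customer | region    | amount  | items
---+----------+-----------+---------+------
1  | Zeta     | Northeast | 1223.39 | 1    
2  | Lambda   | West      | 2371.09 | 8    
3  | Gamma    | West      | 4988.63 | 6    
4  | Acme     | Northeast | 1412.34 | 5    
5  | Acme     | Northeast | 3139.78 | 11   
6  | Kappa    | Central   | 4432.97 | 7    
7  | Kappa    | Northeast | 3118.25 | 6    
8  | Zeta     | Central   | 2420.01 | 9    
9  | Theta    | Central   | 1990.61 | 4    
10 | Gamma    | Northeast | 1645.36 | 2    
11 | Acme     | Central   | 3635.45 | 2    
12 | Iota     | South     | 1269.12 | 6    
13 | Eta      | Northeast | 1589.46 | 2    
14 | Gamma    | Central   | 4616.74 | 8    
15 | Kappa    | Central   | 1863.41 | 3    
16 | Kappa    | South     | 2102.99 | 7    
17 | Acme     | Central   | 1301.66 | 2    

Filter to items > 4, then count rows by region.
SELECT region, COUNT(*)
FROM orders
WHERE items > 4
GROUP BY region

Note: WHERE filters rows before grouping.

Result:
  Central: 3
  Northeast: 3
  South: 2
  West: 2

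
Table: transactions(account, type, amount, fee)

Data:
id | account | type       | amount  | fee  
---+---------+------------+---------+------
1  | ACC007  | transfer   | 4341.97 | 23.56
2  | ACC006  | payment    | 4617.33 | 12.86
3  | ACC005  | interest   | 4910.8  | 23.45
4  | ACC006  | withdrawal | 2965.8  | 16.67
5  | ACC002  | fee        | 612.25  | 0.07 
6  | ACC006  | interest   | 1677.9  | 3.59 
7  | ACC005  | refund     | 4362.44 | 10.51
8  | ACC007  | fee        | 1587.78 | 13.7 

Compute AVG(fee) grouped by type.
SELECT type, AVG(fee) as result
FROM transactions
GROUP BY type

Result:
  fee: 6.89
  interest: 13.52
  payment: 12.86
  refund: 10.51
  transfer: 23.56
  withdrawal: 16.67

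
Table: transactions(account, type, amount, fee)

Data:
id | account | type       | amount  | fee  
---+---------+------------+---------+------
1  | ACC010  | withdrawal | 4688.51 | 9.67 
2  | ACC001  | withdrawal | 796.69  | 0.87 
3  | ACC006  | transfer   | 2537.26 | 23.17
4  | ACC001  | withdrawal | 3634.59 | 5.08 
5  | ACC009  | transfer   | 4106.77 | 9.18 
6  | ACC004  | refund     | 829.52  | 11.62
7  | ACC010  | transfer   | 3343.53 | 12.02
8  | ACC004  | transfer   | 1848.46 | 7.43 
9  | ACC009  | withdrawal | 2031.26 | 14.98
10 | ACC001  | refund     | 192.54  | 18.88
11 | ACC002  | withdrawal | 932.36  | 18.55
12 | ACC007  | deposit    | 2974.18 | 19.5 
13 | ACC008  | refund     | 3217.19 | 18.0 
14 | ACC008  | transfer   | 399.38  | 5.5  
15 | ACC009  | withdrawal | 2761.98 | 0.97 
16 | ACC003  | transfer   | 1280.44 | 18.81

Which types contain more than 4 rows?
SELECT type, COUNT(*) as cnt
FROM transactions
GROUP BY type
HAVING COUNT(*) > 4

Result:
  transfer: 6
  withdrawal: 6

Note: HAVING filters groups after aggregation, WHERE filters rows before.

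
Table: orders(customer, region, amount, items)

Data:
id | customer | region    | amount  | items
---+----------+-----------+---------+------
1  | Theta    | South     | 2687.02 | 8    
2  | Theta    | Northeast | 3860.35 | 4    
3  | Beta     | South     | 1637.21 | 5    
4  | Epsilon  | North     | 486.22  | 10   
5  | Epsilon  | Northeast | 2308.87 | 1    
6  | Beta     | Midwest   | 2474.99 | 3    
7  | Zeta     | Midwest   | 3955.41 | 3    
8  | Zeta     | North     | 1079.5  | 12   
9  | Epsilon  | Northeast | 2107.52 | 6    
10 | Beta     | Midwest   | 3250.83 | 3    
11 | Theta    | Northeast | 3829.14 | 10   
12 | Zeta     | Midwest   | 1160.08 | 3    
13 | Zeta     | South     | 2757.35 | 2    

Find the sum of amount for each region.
SELECT region, SUM(amount) as result
FROM orders
GROUP BY region

Result:
  Midwest: 10841.31
  North: 1565.72
  Northeast: 12105.88
  South: 7081.58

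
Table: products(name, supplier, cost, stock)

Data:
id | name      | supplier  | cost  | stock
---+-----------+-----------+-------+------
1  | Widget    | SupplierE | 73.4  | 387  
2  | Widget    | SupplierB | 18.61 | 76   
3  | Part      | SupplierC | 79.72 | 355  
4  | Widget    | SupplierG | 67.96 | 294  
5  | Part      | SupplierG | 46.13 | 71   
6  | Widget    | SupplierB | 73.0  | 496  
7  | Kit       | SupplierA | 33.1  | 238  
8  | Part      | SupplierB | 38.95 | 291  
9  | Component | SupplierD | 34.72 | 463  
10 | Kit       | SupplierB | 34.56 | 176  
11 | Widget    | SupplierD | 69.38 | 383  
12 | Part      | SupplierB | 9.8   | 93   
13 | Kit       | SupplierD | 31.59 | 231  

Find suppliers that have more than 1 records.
SELECT supplier, COUNT(*) as cnt
FROM products
GROUP BY supplier
HAVING COUNT(*) > 1

Result:
  SupplierB: 5
  SupplierD: 3
  SupplierG: 2

Note: HAVING filters groups after aggregation, WHERE filters rows before.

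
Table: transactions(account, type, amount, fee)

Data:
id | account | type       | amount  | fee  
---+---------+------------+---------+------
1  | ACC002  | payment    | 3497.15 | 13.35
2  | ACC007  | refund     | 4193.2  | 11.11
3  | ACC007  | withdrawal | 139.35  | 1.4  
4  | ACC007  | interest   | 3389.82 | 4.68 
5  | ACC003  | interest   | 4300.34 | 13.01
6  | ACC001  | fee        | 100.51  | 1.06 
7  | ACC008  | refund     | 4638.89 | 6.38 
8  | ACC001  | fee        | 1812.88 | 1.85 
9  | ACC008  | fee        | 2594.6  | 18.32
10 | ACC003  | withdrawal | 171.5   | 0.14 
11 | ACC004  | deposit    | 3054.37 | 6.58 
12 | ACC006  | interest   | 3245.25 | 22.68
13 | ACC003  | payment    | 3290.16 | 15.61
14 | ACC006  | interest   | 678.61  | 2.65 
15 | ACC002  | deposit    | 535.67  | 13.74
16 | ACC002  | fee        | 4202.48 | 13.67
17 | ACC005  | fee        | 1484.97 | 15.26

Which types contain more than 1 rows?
SELECT type, COUNT(*) as cnt
FROM transactions
GROUP BY type
HAVING COUNT(*) > 1

Result:
  deposit: 2
  fee: 5
  interest: 4
  payment: 2
  refund: 2
  withdrawal: 2

Note: HAVING filters groups after aggregation, WHERE filters rows before.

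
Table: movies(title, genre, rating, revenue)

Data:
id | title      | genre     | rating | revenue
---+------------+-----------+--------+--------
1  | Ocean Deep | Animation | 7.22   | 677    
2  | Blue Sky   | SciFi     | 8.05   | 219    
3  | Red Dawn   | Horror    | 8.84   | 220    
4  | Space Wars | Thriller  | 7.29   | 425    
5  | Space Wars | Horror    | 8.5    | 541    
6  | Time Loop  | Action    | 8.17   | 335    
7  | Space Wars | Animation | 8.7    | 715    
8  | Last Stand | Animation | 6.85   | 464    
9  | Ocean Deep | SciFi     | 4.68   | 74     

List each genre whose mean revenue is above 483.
SELECT genre, AVG(revenue)
FROM movies
GROUP BY genre
HAVING AVG(revenue) > 483

Result:
  Animation: avg=618.67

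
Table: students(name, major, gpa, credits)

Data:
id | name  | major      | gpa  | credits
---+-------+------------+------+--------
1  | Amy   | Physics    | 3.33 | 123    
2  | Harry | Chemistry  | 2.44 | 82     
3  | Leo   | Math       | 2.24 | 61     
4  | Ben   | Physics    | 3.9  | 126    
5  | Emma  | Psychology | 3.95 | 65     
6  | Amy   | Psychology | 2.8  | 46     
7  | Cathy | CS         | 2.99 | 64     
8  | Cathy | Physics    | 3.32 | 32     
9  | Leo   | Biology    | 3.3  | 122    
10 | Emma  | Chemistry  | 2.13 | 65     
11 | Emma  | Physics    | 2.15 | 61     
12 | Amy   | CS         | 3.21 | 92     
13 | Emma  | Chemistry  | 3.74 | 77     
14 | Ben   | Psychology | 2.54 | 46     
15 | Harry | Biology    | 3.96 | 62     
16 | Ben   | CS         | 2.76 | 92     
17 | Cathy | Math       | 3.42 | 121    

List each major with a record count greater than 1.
SELECT major, COUNT(*) as cnt
FROM students
GROUP BY major
HAVING COUNT(*) > 1

Result:
  Biology: 2
  CS: 3
  Chemistry: 3
  Math: 2
  Physics: 4
  Psychology: 3

Note: HAVING filters groups after aggregation, WHERE filters rows before.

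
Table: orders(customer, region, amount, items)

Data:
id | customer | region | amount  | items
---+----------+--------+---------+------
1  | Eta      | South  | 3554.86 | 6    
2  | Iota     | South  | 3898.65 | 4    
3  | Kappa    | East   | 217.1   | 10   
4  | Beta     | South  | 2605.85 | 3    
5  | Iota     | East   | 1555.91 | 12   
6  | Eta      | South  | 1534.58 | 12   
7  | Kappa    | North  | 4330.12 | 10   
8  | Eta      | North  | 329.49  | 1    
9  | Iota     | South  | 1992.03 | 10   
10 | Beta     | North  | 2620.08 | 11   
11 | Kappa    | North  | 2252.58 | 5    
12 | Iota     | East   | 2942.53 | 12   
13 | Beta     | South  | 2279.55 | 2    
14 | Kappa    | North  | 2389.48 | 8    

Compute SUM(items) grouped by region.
SELECT region, SUM(items) as result
FROM orders
GROUP BY region

Result:
  East: 34
  North: 35
  South: 37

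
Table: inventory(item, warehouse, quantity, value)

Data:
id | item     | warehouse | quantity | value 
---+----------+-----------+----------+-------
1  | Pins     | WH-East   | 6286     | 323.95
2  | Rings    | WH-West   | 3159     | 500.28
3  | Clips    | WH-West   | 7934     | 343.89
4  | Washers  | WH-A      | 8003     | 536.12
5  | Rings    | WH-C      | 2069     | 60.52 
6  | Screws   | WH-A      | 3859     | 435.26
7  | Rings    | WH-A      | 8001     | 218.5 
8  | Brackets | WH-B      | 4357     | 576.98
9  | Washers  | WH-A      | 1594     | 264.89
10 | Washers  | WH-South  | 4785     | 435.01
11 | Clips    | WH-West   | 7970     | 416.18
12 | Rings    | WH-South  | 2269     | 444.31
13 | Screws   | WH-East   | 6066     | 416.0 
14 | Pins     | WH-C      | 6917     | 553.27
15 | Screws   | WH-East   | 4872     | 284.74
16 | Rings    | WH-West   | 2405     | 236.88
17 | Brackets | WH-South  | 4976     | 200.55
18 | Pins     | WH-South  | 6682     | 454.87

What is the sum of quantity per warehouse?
SELECT warehouse, SUM(quantity) as result
FROM inventory
GROUP BY warehouse

Result:
  WH-A: 21457
  WH-B: 4357
  WH-C: 8986
  WH-East: 17224
  WH-South: 18712
  WH-West: 21468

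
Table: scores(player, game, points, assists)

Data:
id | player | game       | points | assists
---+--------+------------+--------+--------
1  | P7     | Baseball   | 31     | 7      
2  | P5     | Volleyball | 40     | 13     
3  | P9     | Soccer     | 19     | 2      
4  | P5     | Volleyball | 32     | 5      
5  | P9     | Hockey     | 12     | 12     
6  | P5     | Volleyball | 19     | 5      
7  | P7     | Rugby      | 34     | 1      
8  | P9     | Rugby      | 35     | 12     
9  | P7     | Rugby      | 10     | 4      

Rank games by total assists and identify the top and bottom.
SELECT game, SUM(assists)
FROM scores
GROUP BY game
ORDER BY SUM(assists)

All groups:
  Soccer: 2
  Baseball: 7
  Hockey: 12
  Rugby: 17
  Volleyball: 23

Highest: Volleyball (23)
Lowest: Soccer (2)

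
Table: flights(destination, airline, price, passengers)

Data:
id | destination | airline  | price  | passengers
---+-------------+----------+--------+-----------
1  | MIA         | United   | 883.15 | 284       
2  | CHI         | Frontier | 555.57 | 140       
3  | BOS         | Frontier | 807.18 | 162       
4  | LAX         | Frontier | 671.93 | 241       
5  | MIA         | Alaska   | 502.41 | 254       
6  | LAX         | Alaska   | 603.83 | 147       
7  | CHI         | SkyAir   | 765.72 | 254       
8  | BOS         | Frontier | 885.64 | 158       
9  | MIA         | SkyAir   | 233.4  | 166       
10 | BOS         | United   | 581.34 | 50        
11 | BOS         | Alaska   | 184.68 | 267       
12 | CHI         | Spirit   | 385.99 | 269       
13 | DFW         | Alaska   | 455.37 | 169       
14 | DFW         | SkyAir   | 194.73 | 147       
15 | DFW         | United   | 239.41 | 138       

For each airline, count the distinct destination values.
SELECT airline, COUNT(DISTINCT destination)
FROM flights
GROUP BY airline

Result:
  Alaska: 4 distinct
  Frontier: 3 distinct
  SkyAir: 3 distinct
  Spirit: 1 distinct
  United: 3 distinct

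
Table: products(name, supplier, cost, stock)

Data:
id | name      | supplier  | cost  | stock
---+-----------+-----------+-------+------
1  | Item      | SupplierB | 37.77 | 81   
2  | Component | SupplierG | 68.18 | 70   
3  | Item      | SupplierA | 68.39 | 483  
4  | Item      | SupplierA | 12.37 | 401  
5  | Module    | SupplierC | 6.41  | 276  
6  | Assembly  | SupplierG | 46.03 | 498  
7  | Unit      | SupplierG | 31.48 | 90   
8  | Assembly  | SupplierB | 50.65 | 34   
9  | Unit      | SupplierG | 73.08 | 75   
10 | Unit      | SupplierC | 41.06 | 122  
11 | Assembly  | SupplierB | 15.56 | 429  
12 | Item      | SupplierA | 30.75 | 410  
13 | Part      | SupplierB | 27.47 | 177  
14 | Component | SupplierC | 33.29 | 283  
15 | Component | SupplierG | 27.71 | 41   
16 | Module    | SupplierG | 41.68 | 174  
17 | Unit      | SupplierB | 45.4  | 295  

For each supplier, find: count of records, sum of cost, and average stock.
SELECT supplier,
       COUNT(*) as cnt,
       SUM(cost) as total_cost,
       AVG(stock) as avg_stock
FROM products
GROUP BY supplier

Result:
  SupplierA: 3 records, 111.51 total cost, 431.33 avg stock
  SupplierB: 5 records, 176.85 total cost, 203.20 avg stock
  SupplierC: 3 records, 80.76 total cost, 227.00 avg stock
  SupplierG: 6 records, 288.16 total cost, 158.00 avg stock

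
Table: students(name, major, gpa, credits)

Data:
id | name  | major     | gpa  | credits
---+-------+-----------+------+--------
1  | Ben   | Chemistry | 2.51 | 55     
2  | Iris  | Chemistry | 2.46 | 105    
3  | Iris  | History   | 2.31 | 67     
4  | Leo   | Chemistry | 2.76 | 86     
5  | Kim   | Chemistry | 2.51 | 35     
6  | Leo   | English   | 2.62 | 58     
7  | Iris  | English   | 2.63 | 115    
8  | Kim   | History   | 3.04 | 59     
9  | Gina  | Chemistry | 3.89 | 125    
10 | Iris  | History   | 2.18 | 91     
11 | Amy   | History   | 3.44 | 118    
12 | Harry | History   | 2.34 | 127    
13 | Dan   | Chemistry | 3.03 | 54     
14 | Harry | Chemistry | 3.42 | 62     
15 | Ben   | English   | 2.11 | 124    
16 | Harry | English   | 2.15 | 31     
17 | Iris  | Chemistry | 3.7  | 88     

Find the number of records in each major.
SELECT major, COUNT(*) as count
FROM students
GROUP BY major

Result:
  Chemistry: 8
  English: 4
  History: 5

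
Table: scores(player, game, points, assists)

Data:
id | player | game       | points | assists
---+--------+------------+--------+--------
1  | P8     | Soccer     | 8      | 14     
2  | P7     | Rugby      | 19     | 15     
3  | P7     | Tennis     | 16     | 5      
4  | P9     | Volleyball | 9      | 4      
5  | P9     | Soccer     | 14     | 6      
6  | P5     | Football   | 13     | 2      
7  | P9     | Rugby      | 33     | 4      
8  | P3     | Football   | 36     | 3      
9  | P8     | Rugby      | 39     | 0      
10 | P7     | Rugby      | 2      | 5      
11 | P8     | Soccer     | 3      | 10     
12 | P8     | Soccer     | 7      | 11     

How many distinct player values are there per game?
SELECT game, COUNT(DISTINCT player)
FROM scores
GROUP BY game

Result:
  Football: 2 distinct
  Rugby: 3 distinct
  Soccer: 2 distinct
  Tennis: 1 distinct
  Volleyball: 1 distinct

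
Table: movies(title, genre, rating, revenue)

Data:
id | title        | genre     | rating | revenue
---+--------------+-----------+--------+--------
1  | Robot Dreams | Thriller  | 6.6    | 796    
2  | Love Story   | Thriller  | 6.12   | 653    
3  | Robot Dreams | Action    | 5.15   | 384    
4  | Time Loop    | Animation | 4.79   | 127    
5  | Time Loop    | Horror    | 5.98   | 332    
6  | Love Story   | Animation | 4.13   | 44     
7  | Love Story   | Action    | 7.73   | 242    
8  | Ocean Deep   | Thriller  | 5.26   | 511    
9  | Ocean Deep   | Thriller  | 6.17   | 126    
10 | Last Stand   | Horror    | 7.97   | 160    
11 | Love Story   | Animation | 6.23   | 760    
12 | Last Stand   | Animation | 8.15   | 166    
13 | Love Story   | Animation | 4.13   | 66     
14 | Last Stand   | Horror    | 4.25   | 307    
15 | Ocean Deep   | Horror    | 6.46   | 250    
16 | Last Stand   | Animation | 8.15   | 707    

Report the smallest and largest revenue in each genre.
SELECT genre, MIN(revenue), MAX(revenue)
FROM movies
GROUP BY genre

Result:
  Action: min=242, max=384
  Animation: min=44, max=760
  Horror: min=160, max=332
  Thriller: min=126, max=796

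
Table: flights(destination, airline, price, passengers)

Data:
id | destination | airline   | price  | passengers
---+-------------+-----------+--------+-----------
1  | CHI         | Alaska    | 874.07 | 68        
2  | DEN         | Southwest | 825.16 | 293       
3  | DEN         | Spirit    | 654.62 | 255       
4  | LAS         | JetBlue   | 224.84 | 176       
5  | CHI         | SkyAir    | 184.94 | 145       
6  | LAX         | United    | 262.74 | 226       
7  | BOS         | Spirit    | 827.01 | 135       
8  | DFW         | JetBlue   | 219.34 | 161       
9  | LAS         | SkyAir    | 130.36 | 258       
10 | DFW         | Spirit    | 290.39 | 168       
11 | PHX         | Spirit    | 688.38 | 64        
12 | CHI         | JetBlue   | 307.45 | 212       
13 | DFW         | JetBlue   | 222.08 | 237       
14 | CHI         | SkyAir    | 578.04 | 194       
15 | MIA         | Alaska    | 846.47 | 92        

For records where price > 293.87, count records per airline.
SELECT airline, COUNT(*)
FROM flights
WHERE price > 293.87
GROUP BY airline

Note: WHERE filters rows before grouping.

Result:
  Alaska: 2
  JetBlue: 1
  SkyAir: 1
  Southwest: 1
  Spirit: 3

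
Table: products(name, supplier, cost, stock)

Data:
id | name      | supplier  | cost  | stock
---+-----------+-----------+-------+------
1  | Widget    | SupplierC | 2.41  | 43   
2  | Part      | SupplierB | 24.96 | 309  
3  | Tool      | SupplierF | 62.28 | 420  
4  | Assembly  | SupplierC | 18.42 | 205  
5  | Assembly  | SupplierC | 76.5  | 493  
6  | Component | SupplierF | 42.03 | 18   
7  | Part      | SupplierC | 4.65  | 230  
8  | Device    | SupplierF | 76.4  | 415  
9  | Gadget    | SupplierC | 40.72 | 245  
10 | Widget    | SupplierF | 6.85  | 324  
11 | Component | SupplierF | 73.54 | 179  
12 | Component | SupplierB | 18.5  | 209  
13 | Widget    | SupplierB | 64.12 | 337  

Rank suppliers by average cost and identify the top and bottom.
SELECT supplier, AVG(cost)
FROM products
GROUP BY supplier
ORDER BY AVG(cost)

All groups:
  SupplierC: 28.54
  SupplierB: 35.86
  SupplierF: 52.22

Highest: SupplierF (52.22)
Lowest: SupplierC (28.54)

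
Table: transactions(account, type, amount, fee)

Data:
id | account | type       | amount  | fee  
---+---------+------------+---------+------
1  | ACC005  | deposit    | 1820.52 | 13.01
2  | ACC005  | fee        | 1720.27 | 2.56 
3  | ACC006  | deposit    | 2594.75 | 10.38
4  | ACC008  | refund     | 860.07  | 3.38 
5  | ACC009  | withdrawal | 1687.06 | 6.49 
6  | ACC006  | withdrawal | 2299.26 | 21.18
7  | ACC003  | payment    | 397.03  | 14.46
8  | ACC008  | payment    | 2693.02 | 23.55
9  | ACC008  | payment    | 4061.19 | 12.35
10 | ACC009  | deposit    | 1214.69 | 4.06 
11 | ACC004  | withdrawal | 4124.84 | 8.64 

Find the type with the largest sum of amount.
SELECT type, SUM(amount) as val
FROM transactions
GROUP BY type
ORDER BY val DESC
LIMIT 1

Result: withdrawal with sum(amount) = 8111.16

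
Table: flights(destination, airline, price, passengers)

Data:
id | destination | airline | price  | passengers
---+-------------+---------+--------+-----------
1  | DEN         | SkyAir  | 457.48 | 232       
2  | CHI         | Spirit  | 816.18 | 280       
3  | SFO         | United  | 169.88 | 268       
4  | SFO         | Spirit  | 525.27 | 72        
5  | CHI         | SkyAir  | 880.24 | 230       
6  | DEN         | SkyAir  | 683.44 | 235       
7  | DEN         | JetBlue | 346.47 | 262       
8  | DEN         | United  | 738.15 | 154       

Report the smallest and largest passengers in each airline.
SELECT airline, MIN(passengers), MAX(passengers)
FROM flights
GROUP BY airline

Result:
  JetBlue: min=262, max=262
  SkyAir: min=230, max=235
  Spirit: min=72, max=280
  United: min=154, max=268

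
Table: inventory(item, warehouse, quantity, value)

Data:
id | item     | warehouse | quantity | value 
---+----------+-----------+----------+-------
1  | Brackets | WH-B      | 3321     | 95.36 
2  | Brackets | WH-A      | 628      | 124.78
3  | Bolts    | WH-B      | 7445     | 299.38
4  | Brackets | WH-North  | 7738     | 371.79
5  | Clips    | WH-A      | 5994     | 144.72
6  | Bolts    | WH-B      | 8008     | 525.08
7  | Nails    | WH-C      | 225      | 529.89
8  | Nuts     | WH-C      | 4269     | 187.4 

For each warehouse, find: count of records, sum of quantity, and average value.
SELECT warehouse,
       COUNT(*) as cnt,
       SUM(quantity) as total_quantity,
       AVG(value) as avg_value
FROM inventory
GROUP BY warehouse

Result:
  WH-A: 2 records, 6622 total quantity, 134.75 avg value
  WH-B: 3 records, 18774 total quantity, 306.61 avg value
  WH-C: 2 records, 4494 total quantity, 358.65 avg value
  WH-North: 1 records, 7738 total quantity, 371.79 avg value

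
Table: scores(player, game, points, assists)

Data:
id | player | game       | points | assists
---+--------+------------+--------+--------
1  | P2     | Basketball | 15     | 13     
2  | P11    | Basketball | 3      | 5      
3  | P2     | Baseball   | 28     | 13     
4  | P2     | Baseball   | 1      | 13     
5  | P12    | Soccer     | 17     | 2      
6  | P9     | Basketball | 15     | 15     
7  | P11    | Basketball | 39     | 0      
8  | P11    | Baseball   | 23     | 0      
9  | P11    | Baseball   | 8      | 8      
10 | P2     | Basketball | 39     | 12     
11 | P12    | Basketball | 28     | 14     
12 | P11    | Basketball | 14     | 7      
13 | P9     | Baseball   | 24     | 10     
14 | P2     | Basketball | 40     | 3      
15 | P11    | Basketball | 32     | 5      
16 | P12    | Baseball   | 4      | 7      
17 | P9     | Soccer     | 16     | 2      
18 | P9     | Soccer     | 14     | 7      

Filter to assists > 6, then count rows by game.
SELECT game, COUNT(*)
FROM scores
WHERE assists > 6
GROUP BY game

Note: WHERE filters rows before grouping.

Result:
  Baseball: 5
  Basketball: 5
  Soccer: 1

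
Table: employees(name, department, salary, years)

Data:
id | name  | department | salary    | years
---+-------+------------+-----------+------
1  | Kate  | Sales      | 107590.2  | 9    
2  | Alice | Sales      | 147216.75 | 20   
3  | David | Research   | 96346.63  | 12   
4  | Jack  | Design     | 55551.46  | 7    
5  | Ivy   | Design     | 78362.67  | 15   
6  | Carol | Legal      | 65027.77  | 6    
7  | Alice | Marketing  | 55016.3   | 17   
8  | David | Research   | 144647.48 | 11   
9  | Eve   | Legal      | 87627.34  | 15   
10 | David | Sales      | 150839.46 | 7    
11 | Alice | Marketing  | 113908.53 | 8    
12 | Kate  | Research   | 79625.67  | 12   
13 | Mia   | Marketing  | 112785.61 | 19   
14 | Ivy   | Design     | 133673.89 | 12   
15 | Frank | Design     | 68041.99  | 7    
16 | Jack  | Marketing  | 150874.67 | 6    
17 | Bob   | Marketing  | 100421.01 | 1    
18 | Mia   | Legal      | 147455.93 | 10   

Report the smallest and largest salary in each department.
SELECT department, MIN(salary), MAX(salary)
FROM employees
GROUP BY department

Result:
  Design: min=55551.46, max=133673.89
  Legal: min=65027.77, max=147455.93
  Marketing: min=55016.30, max=150874.67
  Research: min=79625.67, max=144647.48
  Sales: min=107590.20, max=150839.46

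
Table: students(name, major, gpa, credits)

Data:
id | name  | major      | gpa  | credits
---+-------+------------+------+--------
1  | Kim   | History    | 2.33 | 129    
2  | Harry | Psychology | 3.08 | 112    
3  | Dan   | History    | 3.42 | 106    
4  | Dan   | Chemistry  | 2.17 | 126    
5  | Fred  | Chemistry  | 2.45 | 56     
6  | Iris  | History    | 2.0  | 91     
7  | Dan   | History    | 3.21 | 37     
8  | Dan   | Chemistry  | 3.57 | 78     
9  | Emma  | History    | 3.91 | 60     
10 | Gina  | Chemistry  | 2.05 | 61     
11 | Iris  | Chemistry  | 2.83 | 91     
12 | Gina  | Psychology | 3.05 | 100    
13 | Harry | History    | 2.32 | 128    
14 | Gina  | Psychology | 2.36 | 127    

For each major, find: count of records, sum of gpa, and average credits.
SELECT major,
       COUNT(*) as cnt,
       SUM(gpa) as total_gpa,
       AVG(credits) as avg_credits
FROM students
GROUP BY major

Result:
  Chemistry: 5 records, 13.07 total gpa, 82.40 avg credits
  History: 6 records, 17.19 total gpa, 91.83 avg credits
  Psychology: 3 records, 8.49 total gpa, 113.00 avg credits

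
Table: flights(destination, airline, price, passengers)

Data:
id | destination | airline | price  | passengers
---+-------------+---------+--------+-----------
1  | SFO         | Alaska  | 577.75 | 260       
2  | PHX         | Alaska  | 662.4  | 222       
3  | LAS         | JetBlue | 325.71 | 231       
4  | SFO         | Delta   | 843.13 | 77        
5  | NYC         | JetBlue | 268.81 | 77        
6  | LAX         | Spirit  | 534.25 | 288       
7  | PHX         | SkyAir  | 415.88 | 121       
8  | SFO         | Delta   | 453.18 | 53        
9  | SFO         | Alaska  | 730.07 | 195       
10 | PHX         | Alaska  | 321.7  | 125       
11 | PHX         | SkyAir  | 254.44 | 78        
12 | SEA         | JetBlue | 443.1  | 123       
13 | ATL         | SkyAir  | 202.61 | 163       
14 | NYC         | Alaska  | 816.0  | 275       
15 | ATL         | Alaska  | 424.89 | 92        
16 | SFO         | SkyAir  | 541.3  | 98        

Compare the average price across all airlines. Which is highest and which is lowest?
SELECT airline, AVG(price)
FROM flights
GROUP BY airline
ORDER BY AVG(price)

All groups:
  JetBlue: 345.87
  SkyAir: 353.56
  Spirit: 534.25
  Alaska: 588.80
  Delta: 648.16

Highest: Delta (648.16)
Lowest: JetBlue (345.87)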